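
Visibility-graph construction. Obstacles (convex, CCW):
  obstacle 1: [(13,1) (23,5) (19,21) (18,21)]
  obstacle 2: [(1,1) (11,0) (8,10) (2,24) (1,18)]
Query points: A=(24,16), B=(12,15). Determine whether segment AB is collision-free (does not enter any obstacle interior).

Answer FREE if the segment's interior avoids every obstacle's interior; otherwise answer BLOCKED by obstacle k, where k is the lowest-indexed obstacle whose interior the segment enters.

Obstacle 1 [(13,1) (23,5) (19,21) (18,21)]:
  edge (13,1)–(23,5): clear
  edge (23,5)–(19,21): crosses AB
  edge (19,21)–(18,21): clear
  edge (18,21)–(13,1): crosses AB
  → BLOCKED
Obstacle 2 [(1,1) (11,0) (8,10) (2,24) (1,18)]:
  edge (1,1)–(11,0): clear
  edge (11,0)–(8,10): clear
  edge (8,10)–(2,24): clear
  edge (2,24)–(1,18): clear
  edge (1,18)–(1,1): clear
  midpoint (18,31/2) outside
  → clear

BLOCKED by obstacle 1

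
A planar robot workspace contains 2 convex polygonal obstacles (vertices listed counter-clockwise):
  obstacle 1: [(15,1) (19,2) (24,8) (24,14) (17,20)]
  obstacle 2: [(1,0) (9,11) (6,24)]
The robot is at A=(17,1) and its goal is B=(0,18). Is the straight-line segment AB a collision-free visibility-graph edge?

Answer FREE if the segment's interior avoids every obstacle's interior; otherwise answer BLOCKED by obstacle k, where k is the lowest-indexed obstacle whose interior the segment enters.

BLOCKED by obstacle 1

Obstacle 1 [(15,1) (19,2) (24,8) (24,14) (17,20)]:
  edge (15,1)–(19,2): crosses AB
  edge (19,2)–(24,8): clear
  edge (24,8)–(24,14): clear
  edge (24,14)–(17,20): clear
  edge (17,20)–(15,1): crosses AB
  → BLOCKED
Obstacle 2 [(1,0) (9,11) (6,24)]:
  edge (1,0)–(9,11): crosses AB
  edge (9,11)–(6,24): clear
  edge (6,24)–(1,0): crosses AB
  → BLOCKED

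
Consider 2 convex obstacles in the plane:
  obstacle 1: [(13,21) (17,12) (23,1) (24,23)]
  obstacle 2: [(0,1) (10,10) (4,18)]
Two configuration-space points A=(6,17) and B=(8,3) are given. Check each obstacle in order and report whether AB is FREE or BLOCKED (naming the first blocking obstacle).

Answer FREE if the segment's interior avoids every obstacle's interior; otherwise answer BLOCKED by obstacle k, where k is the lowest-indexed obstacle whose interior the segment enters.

Obstacle 1 [(13,21) (17,12) (23,1) (24,23)]:
  edge (13,21)–(17,12): clear
  edge (17,12)–(23,1): clear
  edge (23,1)–(24,23): clear
  edge (24,23)–(13,21): clear
  midpoint (7,10) outside
  → clear
Obstacle 2 [(0,1) (10,10) (4,18)]:
  edge (0,1)–(10,10): crosses AB
  edge (10,10)–(4,18): crosses AB
  edge (4,18)–(0,1): clear
  → BLOCKED

BLOCKED by obstacle 2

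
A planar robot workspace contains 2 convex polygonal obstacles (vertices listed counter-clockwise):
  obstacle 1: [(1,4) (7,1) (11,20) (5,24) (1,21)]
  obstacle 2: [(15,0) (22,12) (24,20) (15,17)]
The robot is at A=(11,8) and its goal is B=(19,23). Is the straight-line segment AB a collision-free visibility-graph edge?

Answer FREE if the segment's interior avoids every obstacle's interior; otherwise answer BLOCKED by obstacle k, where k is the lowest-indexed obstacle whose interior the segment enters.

Obstacle 1 [(1,4) (7,1) (11,20) (5,24) (1,21)]:
  edge (1,4)–(7,1): clear
  edge (7,1)–(11,20): clear
  edge (11,20)–(5,24): clear
  edge (5,24)–(1,21): clear
  edge (1,21)–(1,4): clear
  midpoint (15,31/2) outside
  → clear
Obstacle 2 [(15,0) (22,12) (24,20) (15,17)]:
  edge (15,0)–(22,12): clear
  edge (22,12)–(24,20): clear
  edge (24,20)–(15,17): crosses AB
  edge (15,17)–(15,0): crosses AB
  → BLOCKED

BLOCKED by obstacle 2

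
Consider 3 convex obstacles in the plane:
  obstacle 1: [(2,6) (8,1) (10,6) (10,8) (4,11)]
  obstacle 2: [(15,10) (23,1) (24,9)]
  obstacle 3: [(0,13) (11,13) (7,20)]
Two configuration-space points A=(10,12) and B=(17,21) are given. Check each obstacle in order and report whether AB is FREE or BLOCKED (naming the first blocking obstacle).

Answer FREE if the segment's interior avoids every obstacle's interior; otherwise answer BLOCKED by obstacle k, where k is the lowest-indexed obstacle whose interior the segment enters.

Obstacle 1 [(2,6) (8,1) (10,6) (10,8) (4,11)]:
  edge (2,6)–(8,1): clear
  edge (8,1)–(10,6): clear
  edge (10,6)–(10,8): clear
  edge (10,8)–(4,11): clear
  edge (4,11)–(2,6): clear
  midpoint (27/2,33/2) outside
  → clear
Obstacle 2 [(15,10) (23,1) (24,9)]:
  edge (15,10)–(23,1): clear
  edge (23,1)–(24,9): clear
  edge (24,9)–(15,10): clear
  midpoint (27/2,33/2) outside
  → clear
Obstacle 3 [(0,13) (11,13) (7,20)]:
  edge (0,13)–(11,13): crosses AB
  edge (11,13)–(7,20): crosses AB
  edge (7,20)–(0,13): clear
  → BLOCKED

BLOCKED by obstacle 3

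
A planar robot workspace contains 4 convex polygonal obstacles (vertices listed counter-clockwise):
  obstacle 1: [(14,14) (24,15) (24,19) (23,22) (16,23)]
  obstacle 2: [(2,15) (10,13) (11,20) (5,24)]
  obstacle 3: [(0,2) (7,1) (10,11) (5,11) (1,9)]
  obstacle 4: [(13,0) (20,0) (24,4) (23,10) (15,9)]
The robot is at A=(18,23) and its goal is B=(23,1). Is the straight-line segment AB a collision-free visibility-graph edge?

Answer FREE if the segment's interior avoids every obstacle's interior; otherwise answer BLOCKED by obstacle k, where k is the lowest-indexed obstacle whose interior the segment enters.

BLOCKED by obstacle 1

Obstacle 1 [(14,14) (24,15) (24,19) (23,22) (16,23)]:
  edge (14,14)–(24,15): crosses AB
  edge (24,15)–(24,19): clear
  edge (24,19)–(23,22): clear
  edge (23,22)–(16,23): crosses AB
  edge (16,23)–(14,14): clear
  → BLOCKED
Obstacle 2 [(2,15) (10,13) (11,20) (5,24)]:
  edge (2,15)–(10,13): clear
  edge (10,13)–(11,20): clear
  edge (11,20)–(5,24): clear
  edge (5,24)–(2,15): clear
  midpoint (41/2,12) outside
  → clear
Obstacle 3 [(0,2) (7,1) (10,11) (5,11) (1,9)]:
  edge (0,2)–(7,1): clear
  edge (7,1)–(10,11): clear
  edge (10,11)–(5,11): clear
  edge (5,11)–(1,9): clear
  edge (1,9)–(0,2): clear
  midpoint (41/2,12) outside
  → clear
Obstacle 4 [(13,0) (20,0) (24,4) (23,10) (15,9)]:
  edge (13,0)–(20,0): clear
  edge (20,0)–(24,4): crosses AB
  edge (24,4)–(23,10): clear
  edge (23,10)–(15,9): crosses AB
  edge (15,9)–(13,0): clear
  → BLOCKED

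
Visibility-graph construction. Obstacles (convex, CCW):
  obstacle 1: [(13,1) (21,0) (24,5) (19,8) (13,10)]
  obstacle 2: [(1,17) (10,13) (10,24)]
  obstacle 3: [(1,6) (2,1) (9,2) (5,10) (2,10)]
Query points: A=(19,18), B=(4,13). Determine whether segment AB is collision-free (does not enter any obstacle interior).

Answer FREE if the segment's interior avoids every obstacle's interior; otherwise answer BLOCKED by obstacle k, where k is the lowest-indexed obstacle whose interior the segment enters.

Obstacle 1 [(13,1) (21,0) (24,5) (19,8) (13,10)]:
  edge (13,1)–(21,0): clear
  edge (21,0)–(24,5): clear
  edge (24,5)–(19,8): clear
  edge (19,8)–(13,10): clear
  edge (13,10)–(13,1): clear
  midpoint (23/2,31/2) outside
  → clear
Obstacle 2 [(1,17) (10,13) (10,24)]:
  edge (1,17)–(10,13): crosses AB
  edge (10,13)–(10,24): crosses AB
  edge (10,24)–(1,17): clear
  → BLOCKED
Obstacle 3 [(1,6) (2,1) (9,2) (5,10) (2,10)]:
  edge (1,6)–(2,1): clear
  edge (2,1)–(9,2): clear
  edge (9,2)–(5,10): clear
  edge (5,10)–(2,10): clear
  edge (2,10)–(1,6): clear
  midpoint (23/2,31/2) outside
  → clear

BLOCKED by obstacle 2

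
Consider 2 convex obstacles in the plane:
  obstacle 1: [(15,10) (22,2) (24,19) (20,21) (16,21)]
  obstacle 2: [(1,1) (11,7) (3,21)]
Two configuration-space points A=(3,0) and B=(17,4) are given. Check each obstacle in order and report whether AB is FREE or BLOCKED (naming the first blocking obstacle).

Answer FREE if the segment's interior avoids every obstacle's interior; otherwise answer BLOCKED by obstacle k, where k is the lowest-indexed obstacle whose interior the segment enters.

Obstacle 1 [(15,10) (22,2) (24,19) (20,21) (16,21)]:
  edge (15,10)–(22,2): clear
  edge (22,2)–(24,19): clear
  edge (24,19)–(20,21): clear
  edge (20,21)–(16,21): clear
  edge (16,21)–(15,10): clear
  midpoint (10,2) outside
  → clear
Obstacle 2 [(1,1) (11,7) (3,21)]:
  edge (1,1)–(11,7): clear
  edge (11,7)–(3,21): clear
  edge (3,21)–(1,1): clear
  midpoint (10,2) outside
  → clear

FREE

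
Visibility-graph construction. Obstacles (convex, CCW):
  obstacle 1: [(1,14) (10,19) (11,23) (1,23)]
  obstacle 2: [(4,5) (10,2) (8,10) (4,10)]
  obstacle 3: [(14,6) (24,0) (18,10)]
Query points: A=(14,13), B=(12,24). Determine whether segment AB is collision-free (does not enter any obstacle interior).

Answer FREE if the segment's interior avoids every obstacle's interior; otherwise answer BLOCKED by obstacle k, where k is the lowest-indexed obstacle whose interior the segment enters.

FREE

Obstacle 1 [(1,14) (10,19) (11,23) (1,23)]:
  edge (1,14)–(10,19): clear
  edge (10,19)–(11,23): clear
  edge (11,23)–(1,23): clear
  edge (1,23)–(1,14): clear
  midpoint (13,37/2) outside
  → clear
Obstacle 2 [(4,5) (10,2) (8,10) (4,10)]:
  edge (4,5)–(10,2): clear
  edge (10,2)–(8,10): clear
  edge (8,10)–(4,10): clear
  edge (4,10)–(4,5): clear
  midpoint (13,37/2) outside
  → clear
Obstacle 3 [(14,6) (24,0) (18,10)]:
  edge (14,6)–(24,0): clear
  edge (24,0)–(18,10): clear
  edge (18,10)–(14,6): clear
  midpoint (13,37/2) outside
  → clear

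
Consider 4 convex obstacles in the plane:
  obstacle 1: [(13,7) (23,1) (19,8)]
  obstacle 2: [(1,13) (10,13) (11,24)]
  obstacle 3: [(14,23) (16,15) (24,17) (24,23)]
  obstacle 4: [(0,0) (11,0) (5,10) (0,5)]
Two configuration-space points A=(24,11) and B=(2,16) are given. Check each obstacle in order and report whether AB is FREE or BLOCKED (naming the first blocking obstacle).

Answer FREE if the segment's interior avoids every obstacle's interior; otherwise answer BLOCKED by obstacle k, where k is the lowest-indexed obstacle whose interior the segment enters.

Obstacle 1 [(13,7) (23,1) (19,8)]:
  edge (13,7)–(23,1): clear
  edge (23,1)–(19,8): clear
  edge (19,8)–(13,7): clear
  midpoint (13,27/2) outside
  → clear
Obstacle 2 [(1,13) (10,13) (11,24)]:
  edge (1,13)–(10,13): clear
  edge (10,13)–(11,24): crosses AB
  edge (11,24)–(1,13): crosses AB
  → BLOCKED
Obstacle 3 [(14,23) (16,15) (24,17) (24,23)]:
  edge (14,23)–(16,15): clear
  edge (16,15)–(24,17): clear
  edge (24,17)–(24,23): clear
  edge (24,23)–(14,23): clear
  midpoint (13,27/2) outside
  → clear
Obstacle 4 [(0,0) (11,0) (5,10) (0,5)]:
  edge (0,0)–(11,0): clear
  edge (11,0)–(5,10): clear
  edge (5,10)–(0,5): clear
  edge (0,5)–(0,0): clear
  midpoint (13,27/2) outside
  → clear

BLOCKED by obstacle 2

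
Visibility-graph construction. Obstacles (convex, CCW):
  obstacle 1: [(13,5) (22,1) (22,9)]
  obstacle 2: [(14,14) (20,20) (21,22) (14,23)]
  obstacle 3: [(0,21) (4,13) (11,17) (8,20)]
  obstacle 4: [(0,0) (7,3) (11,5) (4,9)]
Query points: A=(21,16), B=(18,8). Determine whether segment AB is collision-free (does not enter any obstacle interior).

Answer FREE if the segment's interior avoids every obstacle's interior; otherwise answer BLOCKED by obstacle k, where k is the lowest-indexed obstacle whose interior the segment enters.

FREE

Obstacle 1 [(13,5) (22,1) (22,9)]:
  edge (13,5)–(22,1): clear
  edge (22,1)–(22,9): clear
  edge (22,9)–(13,5): clear
  midpoint (39/2,12) outside
  → clear
Obstacle 2 [(14,14) (20,20) (21,22) (14,23)]:
  edge (14,14)–(20,20): clear
  edge (20,20)–(21,22): clear
  edge (21,22)–(14,23): clear
  edge (14,23)–(14,14): clear
  midpoint (39/2,12) outside
  → clear
Obstacle 3 [(0,21) (4,13) (11,17) (8,20)]:
  edge (0,21)–(4,13): clear
  edge (4,13)–(11,17): clear
  edge (11,17)–(8,20): clear
  edge (8,20)–(0,21): clear
  midpoint (39/2,12) outside
  → clear
Obstacle 4 [(0,0) (7,3) (11,5) (4,9)]:
  edge (0,0)–(7,3): clear
  edge (7,3)–(11,5): clear
  edge (11,5)–(4,9): clear
  edge (4,9)–(0,0): clear
  midpoint (39/2,12) outside
  → clear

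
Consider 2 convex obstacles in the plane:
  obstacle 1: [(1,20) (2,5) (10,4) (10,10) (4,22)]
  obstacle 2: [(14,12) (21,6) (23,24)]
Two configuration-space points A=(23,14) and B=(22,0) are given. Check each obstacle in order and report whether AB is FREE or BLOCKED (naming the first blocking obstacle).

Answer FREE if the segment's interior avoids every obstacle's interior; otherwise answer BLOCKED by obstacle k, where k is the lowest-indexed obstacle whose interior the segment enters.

FREE

Obstacle 1 [(1,20) (2,5) (10,4) (10,10) (4,22)]:
  edge (1,20)–(2,5): clear
  edge (2,5)–(10,4): clear
  edge (10,4)–(10,10): clear
  edge (10,10)–(4,22): clear
  edge (4,22)–(1,20): clear
  midpoint (45/2,7) outside
  → clear
Obstacle 2 [(14,12) (21,6) (23,24)]:
  edge (14,12)–(21,6): clear
  edge (21,6)–(23,24): clear
  edge (23,24)–(14,12): clear
  midpoint (45/2,7) outside
  → clear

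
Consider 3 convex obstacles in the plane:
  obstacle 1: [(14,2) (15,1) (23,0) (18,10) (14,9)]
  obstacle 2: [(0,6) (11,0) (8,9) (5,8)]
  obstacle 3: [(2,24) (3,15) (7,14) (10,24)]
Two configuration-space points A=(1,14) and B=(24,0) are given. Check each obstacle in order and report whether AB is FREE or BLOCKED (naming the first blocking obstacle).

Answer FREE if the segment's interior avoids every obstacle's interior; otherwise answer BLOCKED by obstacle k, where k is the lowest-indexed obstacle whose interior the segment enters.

Obstacle 1 [(14,2) (15,1) (23,0) (18,10) (14,9)]:
  edge (14,2)–(15,1): clear
  edge (15,1)–(23,0): clear
  edge (23,0)–(18,10): crosses AB
  edge (18,10)–(14,9): clear
  edge (14,9)–(14,2): crosses AB
  → BLOCKED
Obstacle 2 [(0,6) (11,0) (8,9) (5,8)]:
  edge (0,6)–(11,0): clear
  edge (11,0)–(8,9): clear
  edge (8,9)–(5,8): clear
  edge (5,8)–(0,6): clear
  midpoint (25/2,7) outside
  → clear
Obstacle 3 [(2,24) (3,15) (7,14) (10,24)]:
  edge (2,24)–(3,15): clear
  edge (3,15)–(7,14): clear
  edge (7,14)–(10,24): clear
  edge (10,24)–(2,24): clear
  midpoint (25/2,7) outside
  → clear

BLOCKED by obstacle 1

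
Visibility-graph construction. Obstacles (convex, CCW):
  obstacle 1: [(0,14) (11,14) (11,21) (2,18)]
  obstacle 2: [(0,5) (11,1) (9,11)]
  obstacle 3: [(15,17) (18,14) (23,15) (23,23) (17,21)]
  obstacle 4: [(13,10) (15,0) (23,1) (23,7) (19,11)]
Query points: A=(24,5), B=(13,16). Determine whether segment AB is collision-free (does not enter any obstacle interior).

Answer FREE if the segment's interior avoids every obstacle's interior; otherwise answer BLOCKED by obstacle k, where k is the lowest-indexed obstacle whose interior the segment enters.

BLOCKED by obstacle 4

Obstacle 1 [(0,14) (11,14) (11,21) (2,18)]:
  edge (0,14)–(11,14): clear
  edge (11,14)–(11,21): clear
  edge (11,21)–(2,18): clear
  edge (2,18)–(0,14): clear
  midpoint (37/2,21/2) outside
  → clear
Obstacle 2 [(0,5) (11,1) (9,11)]:
  edge (0,5)–(11,1): clear
  edge (11,1)–(9,11): clear
  edge (9,11)–(0,5): clear
  midpoint (37/2,21/2) outside
  → clear
Obstacle 3 [(15,17) (18,14) (23,15) (23,23) (17,21)]:
  edge (15,17)–(18,14): clear
  edge (18,14)–(23,15): clear
  edge (23,15)–(23,23): clear
  edge (23,23)–(17,21): clear
  edge (17,21)–(15,17): clear
  midpoint (37/2,21/2) outside
  → clear
Obstacle 4 [(13,10) (15,0) (23,1) (23,7) (19,11)]:
  edge (13,10)–(15,0): clear
  edge (15,0)–(23,1): clear
  edge (23,1)–(23,7): crosses AB
  edge (23,7)–(19,11): clear
  edge (19,11)–(13,10): crosses AB
  → BLOCKED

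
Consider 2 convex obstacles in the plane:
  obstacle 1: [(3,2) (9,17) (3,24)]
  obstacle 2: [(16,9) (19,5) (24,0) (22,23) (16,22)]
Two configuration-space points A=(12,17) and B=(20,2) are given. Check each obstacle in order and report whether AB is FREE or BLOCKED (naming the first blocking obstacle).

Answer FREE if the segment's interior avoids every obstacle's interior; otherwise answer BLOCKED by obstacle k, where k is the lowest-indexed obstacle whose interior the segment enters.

Obstacle 1 [(3,2) (9,17) (3,24)]:
  edge (3,2)–(9,17): clear
  edge (9,17)–(3,24): clear
  edge (3,24)–(3,2): clear
  midpoint (16,19/2) outside
  → clear
Obstacle 2 [(16,9) (19,5) (24,0) (22,23) (16,22)]:
  edge (16,9)–(19,5): crosses AB
  edge (19,5)–(24,0): clear
  edge (24,0)–(22,23): clear
  edge (22,23)–(16,22): clear
  edge (16,22)–(16,9): crosses AB
  → BLOCKED

BLOCKED by obstacle 2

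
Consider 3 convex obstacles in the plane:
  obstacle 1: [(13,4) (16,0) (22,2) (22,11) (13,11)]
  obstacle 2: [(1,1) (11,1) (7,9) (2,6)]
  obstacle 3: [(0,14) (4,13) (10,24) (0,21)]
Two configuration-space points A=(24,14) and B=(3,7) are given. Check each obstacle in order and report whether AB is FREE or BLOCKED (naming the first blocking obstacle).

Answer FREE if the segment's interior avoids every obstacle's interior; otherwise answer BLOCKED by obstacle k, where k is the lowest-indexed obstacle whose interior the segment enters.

Obstacle 1 [(13,4) (16,0) (22,2) (22,11) (13,11)]:
  edge (13,4)–(16,0): clear
  edge (16,0)–(22,2): clear
  edge (22,2)–(22,11): clear
  edge (22,11)–(13,11): crosses AB
  edge (13,11)–(13,4): crosses AB
  → BLOCKED
Obstacle 2 [(1,1) (11,1) (7,9) (2,6)]:
  edge (1,1)–(11,1): clear
  edge (11,1)–(7,9): crosses AB
  edge (7,9)–(2,6): crosses AB
  edge (2,6)–(1,1): clear
  → BLOCKED
Obstacle 3 [(0,14) (4,13) (10,24) (0,21)]:
  edge (0,14)–(4,13): clear
  edge (4,13)–(10,24): clear
  edge (10,24)–(0,21): clear
  edge (0,21)–(0,14): clear
  midpoint (27/2,21/2) outside
  → clear

BLOCKED by obstacle 1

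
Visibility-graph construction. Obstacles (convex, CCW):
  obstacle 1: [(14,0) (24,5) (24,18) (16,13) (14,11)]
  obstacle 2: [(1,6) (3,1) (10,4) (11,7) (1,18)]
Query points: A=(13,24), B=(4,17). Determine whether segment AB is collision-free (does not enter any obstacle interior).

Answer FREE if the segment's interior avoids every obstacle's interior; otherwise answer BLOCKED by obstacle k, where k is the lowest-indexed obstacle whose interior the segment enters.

FREE

Obstacle 1 [(14,0) (24,5) (24,18) (16,13) (14,11)]:
  edge (14,0)–(24,5): clear
  edge (24,5)–(24,18): clear
  edge (24,18)–(16,13): clear
  edge (16,13)–(14,11): clear
  edge (14,11)–(14,0): clear
  midpoint (17/2,41/2) outside
  → clear
Obstacle 2 [(1,6) (3,1) (10,4) (11,7) (1,18)]:
  edge (1,6)–(3,1): clear
  edge (3,1)–(10,4): clear
  edge (10,4)–(11,7): clear
  edge (11,7)–(1,18): clear
  edge (1,18)–(1,6): clear
  midpoint (17/2,41/2) outside
  → clear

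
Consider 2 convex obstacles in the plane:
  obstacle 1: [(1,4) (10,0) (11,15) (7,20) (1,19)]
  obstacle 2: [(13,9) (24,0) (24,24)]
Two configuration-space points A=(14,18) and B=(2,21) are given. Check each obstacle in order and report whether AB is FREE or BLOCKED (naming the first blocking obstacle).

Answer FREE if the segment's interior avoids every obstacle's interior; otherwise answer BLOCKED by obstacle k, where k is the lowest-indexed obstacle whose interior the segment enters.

BLOCKED by obstacle 1

Obstacle 1 [(1,4) (10,0) (11,15) (7,20) (1,19)]:
  edge (1,4)–(10,0): clear
  edge (10,0)–(11,15): clear
  edge (11,15)–(7,20): crosses AB
  edge (7,20)–(1,19): crosses AB
  edge (1,19)–(1,4): clear
  → BLOCKED
Obstacle 2 [(13,9) (24,0) (24,24)]:
  edge (13,9)–(24,0): clear
  edge (24,0)–(24,24): clear
  edge (24,24)–(13,9): clear
  midpoint (8,39/2) outside
  → clear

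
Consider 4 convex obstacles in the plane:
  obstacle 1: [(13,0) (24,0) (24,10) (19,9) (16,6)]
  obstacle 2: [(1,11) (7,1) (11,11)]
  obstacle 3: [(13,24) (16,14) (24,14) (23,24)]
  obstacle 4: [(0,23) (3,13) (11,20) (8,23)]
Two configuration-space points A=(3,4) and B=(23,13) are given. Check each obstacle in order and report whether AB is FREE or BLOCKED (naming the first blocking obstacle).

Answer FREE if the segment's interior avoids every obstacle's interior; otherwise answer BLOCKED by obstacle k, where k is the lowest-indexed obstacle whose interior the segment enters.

Obstacle 1 [(13,0) (24,0) (24,10) (19,9) (16,6)]:
  edge (13,0)–(24,0): clear
  edge (24,0)–(24,10): clear
  edge (24,10)–(19,9): clear
  edge (19,9)–(16,6): clear
  edge (16,6)–(13,0): clear
  midpoint (13,17/2) outside
  → clear
Obstacle 2 [(1,11) (7,1) (11,11)]:
  edge (1,11)–(7,1): crosses AB
  edge (7,1)–(11,11): crosses AB
  edge (11,11)–(1,11): clear
  → BLOCKED
Obstacle 3 [(13,24) (16,14) (24,14) (23,24)]:
  edge (13,24)–(16,14): clear
  edge (16,14)–(24,14): clear
  edge (24,14)–(23,24): clear
  edge (23,24)–(13,24): clear
  midpoint (13,17/2) outside
  → clear
Obstacle 4 [(0,23) (3,13) (11,20) (8,23)]:
  edge (0,23)–(3,13): clear
  edge (3,13)–(11,20): clear
  edge (11,20)–(8,23): clear
  edge (8,23)–(0,23): clear
  midpoint (13,17/2) outside
  → clear

BLOCKED by obstacle 2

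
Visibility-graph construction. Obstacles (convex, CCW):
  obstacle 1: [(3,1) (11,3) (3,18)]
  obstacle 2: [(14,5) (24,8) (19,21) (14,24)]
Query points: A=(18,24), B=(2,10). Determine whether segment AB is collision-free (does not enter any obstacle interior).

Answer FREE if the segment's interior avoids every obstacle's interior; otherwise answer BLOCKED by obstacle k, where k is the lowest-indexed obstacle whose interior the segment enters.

Obstacle 1 [(3,1) (11,3) (3,18)]:
  edge (3,1)–(11,3): clear
  edge (11,3)–(3,18): crosses AB
  edge (3,18)–(3,1): crosses AB
  → BLOCKED
Obstacle 2 [(14,5) (24,8) (19,21) (14,24)]:
  edge (14,5)–(24,8): clear
  edge (24,8)–(19,21): clear
  edge (19,21)–(14,24): crosses AB
  edge (14,24)–(14,5): crosses AB
  → BLOCKED

BLOCKED by obstacle 1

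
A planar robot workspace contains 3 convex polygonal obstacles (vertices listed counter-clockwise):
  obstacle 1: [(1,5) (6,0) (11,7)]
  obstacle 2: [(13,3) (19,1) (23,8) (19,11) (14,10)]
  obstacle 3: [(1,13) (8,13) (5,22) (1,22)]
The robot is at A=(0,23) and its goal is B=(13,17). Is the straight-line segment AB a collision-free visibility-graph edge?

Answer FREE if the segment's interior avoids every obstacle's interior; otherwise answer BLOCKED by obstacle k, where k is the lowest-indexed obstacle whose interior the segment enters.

BLOCKED by obstacle 3

Obstacle 1 [(1,5) (6,0) (11,7)]:
  edge (1,5)–(6,0): clear
  edge (6,0)–(11,7): clear
  edge (11,7)–(1,5): clear
  midpoint (13/2,20) outside
  → clear
Obstacle 2 [(13,3) (19,1) (23,8) (19,11) (14,10)]:
  edge (13,3)–(19,1): clear
  edge (19,1)–(23,8): clear
  edge (23,8)–(19,11): clear
  edge (19,11)–(14,10): clear
  edge (14,10)–(13,3): clear
  midpoint (13/2,20) outside
  → clear
Obstacle 3 [(1,13) (8,13) (5,22) (1,22)]:
  edge (1,13)–(8,13): clear
  edge (8,13)–(5,22): crosses AB
  edge (5,22)–(1,22): crosses AB
  edge (1,22)–(1,13): clear
  → BLOCKED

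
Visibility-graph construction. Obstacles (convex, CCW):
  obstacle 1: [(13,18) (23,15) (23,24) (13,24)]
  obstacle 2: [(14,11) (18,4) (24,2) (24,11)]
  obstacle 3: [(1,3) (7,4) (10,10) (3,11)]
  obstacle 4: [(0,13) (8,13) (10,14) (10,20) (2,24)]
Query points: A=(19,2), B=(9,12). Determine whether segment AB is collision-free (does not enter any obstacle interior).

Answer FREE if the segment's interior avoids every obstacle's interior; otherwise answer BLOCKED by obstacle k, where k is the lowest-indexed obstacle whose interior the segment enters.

FREE

Obstacle 1 [(13,18) (23,15) (23,24) (13,24)]:
  edge (13,18)–(23,15): clear
  edge (23,15)–(23,24): clear
  edge (23,24)–(13,24): clear
  edge (13,24)–(13,18): clear
  midpoint (14,7) outside
  → clear
Obstacle 2 [(14,11) (18,4) (24,2) (24,11)]:
  edge (14,11)–(18,4): clear
  edge (18,4)–(24,2): clear
  edge (24,2)–(24,11): clear
  edge (24,11)–(14,11): clear
  midpoint (14,7) outside
  → clear
Obstacle 3 [(1,3) (7,4) (10,10) (3,11)]:
  edge (1,3)–(7,4): clear
  edge (7,4)–(10,10): clear
  edge (10,10)–(3,11): clear
  edge (3,11)–(1,3): clear
  midpoint (14,7) outside
  → clear
Obstacle 4 [(0,13) (8,13) (10,14) (10,20) (2,24)]:
  edge (0,13)–(8,13): clear
  edge (8,13)–(10,14): clear
  edge (10,14)–(10,20): clear
  edge (10,20)–(2,24): clear
  edge (2,24)–(0,13): clear
  midpoint (14,7) outside
  → clear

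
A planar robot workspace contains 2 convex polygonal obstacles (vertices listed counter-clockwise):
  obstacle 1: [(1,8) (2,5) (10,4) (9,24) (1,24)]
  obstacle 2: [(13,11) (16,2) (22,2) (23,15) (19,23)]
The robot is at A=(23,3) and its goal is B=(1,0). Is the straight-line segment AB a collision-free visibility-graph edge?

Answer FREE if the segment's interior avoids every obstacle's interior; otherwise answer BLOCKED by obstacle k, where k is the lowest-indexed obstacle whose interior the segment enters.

BLOCKED by obstacle 2

Obstacle 1 [(1,8) (2,5) (10,4) (9,24) (1,24)]:
  edge (1,8)–(2,5): clear
  edge (2,5)–(10,4): clear
  edge (10,4)–(9,24): clear
  edge (9,24)–(1,24): clear
  edge (1,24)–(1,8): clear
  midpoint (12,3/2) outside
  → clear
Obstacle 2 [(13,11) (16,2) (22,2) (23,15) (19,23)]:
  edge (13,11)–(16,2): crosses AB
  edge (16,2)–(22,2): clear
  edge (22,2)–(23,15): crosses AB
  edge (23,15)–(19,23): clear
  edge (19,23)–(13,11): clear
  → BLOCKED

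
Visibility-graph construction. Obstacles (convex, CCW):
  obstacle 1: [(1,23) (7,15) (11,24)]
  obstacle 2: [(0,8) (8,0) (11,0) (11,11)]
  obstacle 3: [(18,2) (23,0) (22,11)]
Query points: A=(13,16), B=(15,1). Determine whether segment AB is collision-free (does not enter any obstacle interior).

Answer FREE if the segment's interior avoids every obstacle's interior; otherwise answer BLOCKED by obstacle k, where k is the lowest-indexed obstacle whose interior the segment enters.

FREE

Obstacle 1 [(1,23) (7,15) (11,24)]:
  edge (1,23)–(7,15): clear
  edge (7,15)–(11,24): clear
  edge (11,24)–(1,23): clear
  midpoint (14,17/2) outside
  → clear
Obstacle 2 [(0,8) (8,0) (11,0) (11,11)]:
  edge (0,8)–(8,0): clear
  edge (8,0)–(11,0): clear
  edge (11,0)–(11,11): clear
  edge (11,11)–(0,8): clear
  midpoint (14,17/2) outside
  → clear
Obstacle 3 [(18,2) (23,0) (22,11)]:
  edge (18,2)–(23,0): clear
  edge (23,0)–(22,11): clear
  edge (22,11)–(18,2): clear
  midpoint (14,17/2) outside
  → clear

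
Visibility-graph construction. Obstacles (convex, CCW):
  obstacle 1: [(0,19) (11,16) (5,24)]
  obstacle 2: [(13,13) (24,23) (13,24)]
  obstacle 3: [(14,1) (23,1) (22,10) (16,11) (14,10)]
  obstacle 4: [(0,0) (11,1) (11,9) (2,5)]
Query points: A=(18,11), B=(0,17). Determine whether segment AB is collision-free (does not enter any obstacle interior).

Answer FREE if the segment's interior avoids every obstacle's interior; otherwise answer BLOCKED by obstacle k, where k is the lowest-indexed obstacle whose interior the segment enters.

Obstacle 1 [(0,19) (11,16) (5,24)]:
  edge (0,19)–(11,16): clear
  edge (11,16)–(5,24): clear
  edge (5,24)–(0,19): clear
  midpoint (9,14) outside
  → clear
Obstacle 2 [(13,13) (24,23) (13,24)]:
  edge (13,13)–(24,23): clear
  edge (24,23)–(13,24): clear
  edge (13,24)–(13,13): clear
  midpoint (9,14) outside
  → clear
Obstacle 3 [(14,1) (23,1) (22,10) (16,11) (14,10)]:
  edge (14,1)–(23,1): clear
  edge (23,1)–(22,10): clear
  edge (22,10)–(16,11): clear
  edge (16,11)–(14,10): clear
  edge (14,10)–(14,1): clear
  midpoint (9,14) outside
  → clear
Obstacle 4 [(0,0) (11,1) (11,9) (2,5)]:
  edge (0,0)–(11,1): clear
  edge (11,1)–(11,9): clear
  edge (11,9)–(2,5): clear
  edge (2,5)–(0,0): clear
  midpoint (9,14) outside
  → clear

FREE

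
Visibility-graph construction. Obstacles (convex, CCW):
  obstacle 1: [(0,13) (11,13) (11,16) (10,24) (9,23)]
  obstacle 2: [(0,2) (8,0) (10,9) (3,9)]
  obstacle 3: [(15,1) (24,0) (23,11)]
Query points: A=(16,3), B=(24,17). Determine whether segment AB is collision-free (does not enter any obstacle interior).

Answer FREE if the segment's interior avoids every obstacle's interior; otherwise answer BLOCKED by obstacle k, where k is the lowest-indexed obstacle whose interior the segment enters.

Obstacle 1 [(0,13) (11,13) (11,16) (10,24) (9,23)]:
  edge (0,13)–(11,13): clear
  edge (11,13)–(11,16): clear
  edge (11,16)–(10,24): clear
  edge (10,24)–(9,23): clear
  edge (9,23)–(0,13): clear
  midpoint (20,10) outside
  → clear
Obstacle 2 [(0,2) (8,0) (10,9) (3,9)]:
  edge (0,2)–(8,0): clear
  edge (8,0)–(10,9): clear
  edge (10,9)–(3,9): clear
  edge (3,9)–(0,2): clear
  midpoint (20,10) outside
  → clear
Obstacle 3 [(15,1) (24,0) (23,11)]:
  edge (15,1)–(24,0): clear
  edge (24,0)–(23,11): clear
  edge (23,11)–(15,1): clear
  midpoint (20,10) outside
  → clear

FREE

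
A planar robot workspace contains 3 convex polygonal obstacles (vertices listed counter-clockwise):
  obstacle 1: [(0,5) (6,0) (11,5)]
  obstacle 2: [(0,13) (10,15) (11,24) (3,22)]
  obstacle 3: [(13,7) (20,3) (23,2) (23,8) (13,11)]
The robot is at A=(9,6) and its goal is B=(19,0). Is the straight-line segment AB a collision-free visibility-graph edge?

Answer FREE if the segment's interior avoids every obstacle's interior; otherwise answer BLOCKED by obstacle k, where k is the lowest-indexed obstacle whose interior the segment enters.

BLOCKED by obstacle 1

Obstacle 1 [(0,5) (6,0) (11,5)]:
  edge (0,5)–(6,0): clear
  edge (6,0)–(11,5): crosses AB
  edge (11,5)–(0,5): crosses AB
  → BLOCKED
Obstacle 2 [(0,13) (10,15) (11,24) (3,22)]:
  edge (0,13)–(10,15): clear
  edge (10,15)–(11,24): clear
  edge (11,24)–(3,22): clear
  edge (3,22)–(0,13): clear
  midpoint (14,3) outside
  → clear
Obstacle 3 [(13,7) (20,3) (23,2) (23,8) (13,11)]:
  edge (13,7)–(20,3): clear
  edge (20,3)–(23,2): clear
  edge (23,2)–(23,8): clear
  edge (23,8)–(13,11): clear
  edge (13,11)–(13,7): clear
  midpoint (14,3) outside
  → clear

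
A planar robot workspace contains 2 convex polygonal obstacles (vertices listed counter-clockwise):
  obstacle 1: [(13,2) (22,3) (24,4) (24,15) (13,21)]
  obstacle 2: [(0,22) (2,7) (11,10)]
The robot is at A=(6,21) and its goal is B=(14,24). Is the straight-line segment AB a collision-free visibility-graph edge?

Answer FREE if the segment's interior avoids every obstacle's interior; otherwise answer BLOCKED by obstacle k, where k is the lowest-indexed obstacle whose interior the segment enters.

FREE

Obstacle 1 [(13,2) (22,3) (24,4) (24,15) (13,21)]:
  edge (13,2)–(22,3): clear
  edge (22,3)–(24,4): clear
  edge (24,4)–(24,15): clear
  edge (24,15)–(13,21): clear
  edge (13,21)–(13,2): clear
  midpoint (10,45/2) outside
  → clear
Obstacle 2 [(0,22) (2,7) (11,10)]:
  edge (0,22)–(2,7): clear
  edge (2,7)–(11,10): clear
  edge (11,10)–(0,22): clear
  midpoint (10,45/2) outside
  → clear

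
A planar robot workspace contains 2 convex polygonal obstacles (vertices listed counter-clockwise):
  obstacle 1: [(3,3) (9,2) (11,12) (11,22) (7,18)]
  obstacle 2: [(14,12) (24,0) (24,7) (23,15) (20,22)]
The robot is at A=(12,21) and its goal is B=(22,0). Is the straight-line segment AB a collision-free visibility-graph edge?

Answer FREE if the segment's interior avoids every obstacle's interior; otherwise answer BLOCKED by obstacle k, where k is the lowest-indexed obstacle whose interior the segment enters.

BLOCKED by obstacle 2

Obstacle 1 [(3,3) (9,2) (11,12) (11,22) (7,18)]:
  edge (3,3)–(9,2): clear
  edge (9,2)–(11,12): clear
  edge (11,12)–(11,22): clear
  edge (11,22)–(7,18): clear
  edge (7,18)–(3,3): clear
  midpoint (17,21/2) outside
  → clear
Obstacle 2 [(14,12) (24,0) (24,7) (23,15) (20,22)]:
  edge (14,12)–(24,0): crosses AB
  edge (24,0)–(24,7): clear
  edge (24,7)–(23,15): clear
  edge (23,15)–(20,22): clear
  edge (20,22)–(14,12): crosses AB
  → BLOCKED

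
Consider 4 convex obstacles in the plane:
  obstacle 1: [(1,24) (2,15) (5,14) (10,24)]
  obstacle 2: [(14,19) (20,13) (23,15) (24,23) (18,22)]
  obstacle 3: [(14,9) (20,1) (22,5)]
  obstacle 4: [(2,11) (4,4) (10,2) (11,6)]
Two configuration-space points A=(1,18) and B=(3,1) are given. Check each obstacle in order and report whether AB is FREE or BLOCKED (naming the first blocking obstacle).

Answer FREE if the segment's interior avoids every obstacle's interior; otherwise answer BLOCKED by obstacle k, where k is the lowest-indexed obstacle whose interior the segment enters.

FREE

Obstacle 1 [(1,24) (2,15) (5,14) (10,24)]:
  edge (1,24)–(2,15): clear
  edge (2,15)–(5,14): clear
  edge (5,14)–(10,24): clear
  edge (10,24)–(1,24): clear
  midpoint (2,19/2) outside
  → clear
Obstacle 2 [(14,19) (20,13) (23,15) (24,23) (18,22)]:
  edge (14,19)–(20,13): clear
  edge (20,13)–(23,15): clear
  edge (23,15)–(24,23): clear
  edge (24,23)–(18,22): clear
  edge (18,22)–(14,19): clear
  midpoint (2,19/2) outside
  → clear
Obstacle 3 [(14,9) (20,1) (22,5)]:
  edge (14,9)–(20,1): clear
  edge (20,1)–(22,5): clear
  edge (22,5)–(14,9): clear
  midpoint (2,19/2) outside
  → clear
Obstacle 4 [(2,11) (4,4) (10,2) (11,6)]:
  edge (2,11)–(4,4): clear
  edge (4,4)–(10,2): clear
  edge (10,2)–(11,6): clear
  edge (11,6)–(2,11): clear
  midpoint (2,19/2) outside
  → clear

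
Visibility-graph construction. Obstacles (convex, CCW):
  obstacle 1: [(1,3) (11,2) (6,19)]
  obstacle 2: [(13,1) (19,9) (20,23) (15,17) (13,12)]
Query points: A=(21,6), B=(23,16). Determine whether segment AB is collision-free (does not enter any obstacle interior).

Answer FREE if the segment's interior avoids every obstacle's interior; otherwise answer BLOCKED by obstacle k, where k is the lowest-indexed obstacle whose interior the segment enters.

Obstacle 1 [(1,3) (11,2) (6,19)]:
  edge (1,3)–(11,2): clear
  edge (11,2)–(6,19): clear
  edge (6,19)–(1,3): clear
  midpoint (22,11) outside
  → clear
Obstacle 2 [(13,1) (19,9) (20,23) (15,17) (13,12)]:
  edge (13,1)–(19,9): clear
  edge (19,9)–(20,23): clear
  edge (20,23)–(15,17): clear
  edge (15,17)–(13,12): clear
  edge (13,12)–(13,1): clear
  midpoint (22,11) outside
  → clear

FREE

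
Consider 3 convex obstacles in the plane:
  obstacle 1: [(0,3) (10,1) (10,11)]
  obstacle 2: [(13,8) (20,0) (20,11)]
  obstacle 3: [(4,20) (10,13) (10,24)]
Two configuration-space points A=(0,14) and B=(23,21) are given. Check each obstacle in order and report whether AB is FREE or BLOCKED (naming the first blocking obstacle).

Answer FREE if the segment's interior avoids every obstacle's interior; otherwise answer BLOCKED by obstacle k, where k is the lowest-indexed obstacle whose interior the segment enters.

BLOCKED by obstacle 3

Obstacle 1 [(0,3) (10,1) (10,11)]:
  edge (0,3)–(10,1): clear
  edge (10,1)–(10,11): clear
  edge (10,11)–(0,3): clear
  midpoint (23/2,35/2) outside
  → clear
Obstacle 2 [(13,8) (20,0) (20,11)]:
  edge (13,8)–(20,0): clear
  edge (20,0)–(20,11): clear
  edge (20,11)–(13,8): clear
  midpoint (23/2,35/2) outside
  → clear
Obstacle 3 [(4,20) (10,13) (10,24)]:
  edge (4,20)–(10,13): crosses AB
  edge (10,13)–(10,24): crosses AB
  edge (10,24)–(4,20): clear
  → BLOCKED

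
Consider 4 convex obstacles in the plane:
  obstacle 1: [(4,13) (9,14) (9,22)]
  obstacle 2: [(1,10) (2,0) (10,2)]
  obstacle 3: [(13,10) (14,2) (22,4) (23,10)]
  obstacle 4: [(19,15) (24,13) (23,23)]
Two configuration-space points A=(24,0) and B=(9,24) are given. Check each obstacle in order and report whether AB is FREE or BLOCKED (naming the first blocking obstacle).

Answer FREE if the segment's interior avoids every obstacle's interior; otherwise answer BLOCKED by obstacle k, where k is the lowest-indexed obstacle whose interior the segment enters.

BLOCKED by obstacle 3

Obstacle 1 [(4,13) (9,14) (9,22)]:
  edge (4,13)–(9,14): clear
  edge (9,14)–(9,22): clear
  edge (9,22)–(4,13): clear
  midpoint (33/2,12) outside
  → clear
Obstacle 2 [(1,10) (2,0) (10,2)]:
  edge (1,10)–(2,0): clear
  edge (2,0)–(10,2): clear
  edge (10,2)–(1,10): clear
  midpoint (33/2,12) outside
  → clear
Obstacle 3 [(13,10) (14,2) (22,4) (23,10)]:
  edge (13,10)–(14,2): clear
  edge (14,2)–(22,4): crosses AB
  edge (22,4)–(23,10): clear
  edge (23,10)–(13,10): crosses AB
  → BLOCKED
Obstacle 4 [(19,15) (24,13) (23,23)]:
  edge (19,15)–(24,13): clear
  edge (24,13)–(23,23): clear
  edge (23,23)–(19,15): clear
  midpoint (33/2,12) outside
  → clear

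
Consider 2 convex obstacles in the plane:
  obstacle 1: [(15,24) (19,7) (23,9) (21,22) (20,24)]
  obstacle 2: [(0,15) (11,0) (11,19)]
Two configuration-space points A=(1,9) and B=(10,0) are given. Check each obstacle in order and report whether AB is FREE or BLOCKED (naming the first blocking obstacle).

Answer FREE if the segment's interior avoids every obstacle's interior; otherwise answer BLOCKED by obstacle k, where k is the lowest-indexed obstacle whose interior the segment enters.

Obstacle 1 [(15,24) (19,7) (23,9) (21,22) (20,24)]:
  edge (15,24)–(19,7): clear
  edge (19,7)–(23,9): clear
  edge (23,9)–(21,22): clear
  edge (21,22)–(20,24): clear
  edge (20,24)–(15,24): clear
  midpoint (11/2,9/2) outside
  → clear
Obstacle 2 [(0,15) (11,0) (11,19)]:
  edge (0,15)–(11,0): clear
  edge (11,0)–(11,19): clear
  edge (11,19)–(0,15): clear
  midpoint (11/2,9/2) outside
  → clear

FREE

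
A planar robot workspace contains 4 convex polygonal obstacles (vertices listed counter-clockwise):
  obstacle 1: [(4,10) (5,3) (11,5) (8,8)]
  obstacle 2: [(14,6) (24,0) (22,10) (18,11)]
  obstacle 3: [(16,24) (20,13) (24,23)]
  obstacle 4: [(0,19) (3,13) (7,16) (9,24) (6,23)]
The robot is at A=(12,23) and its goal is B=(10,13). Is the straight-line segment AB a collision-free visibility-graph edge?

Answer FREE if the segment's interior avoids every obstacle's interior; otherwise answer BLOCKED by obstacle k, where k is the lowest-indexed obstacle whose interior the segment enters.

FREE

Obstacle 1 [(4,10) (5,3) (11,5) (8,8)]:
  edge (4,10)–(5,3): clear
  edge (5,3)–(11,5): clear
  edge (11,5)–(8,8): clear
  edge (8,8)–(4,10): clear
  midpoint (11,18) outside
  → clear
Obstacle 2 [(14,6) (24,0) (22,10) (18,11)]:
  edge (14,6)–(24,0): clear
  edge (24,0)–(22,10): clear
  edge (22,10)–(18,11): clear
  edge (18,11)–(14,6): clear
  midpoint (11,18) outside
  → clear
Obstacle 3 [(16,24) (20,13) (24,23)]:
  edge (16,24)–(20,13): clear
  edge (20,13)–(24,23): clear
  edge (24,23)–(16,24): clear
  midpoint (11,18) outside
  → clear
Obstacle 4 [(0,19) (3,13) (7,16) (9,24) (6,23)]:
  edge (0,19)–(3,13): clear
  edge (3,13)–(7,16): clear
  edge (7,16)–(9,24): clear
  edge (9,24)–(6,23): clear
  edge (6,23)–(0,19): clear
  midpoint (11,18) outside
  → clear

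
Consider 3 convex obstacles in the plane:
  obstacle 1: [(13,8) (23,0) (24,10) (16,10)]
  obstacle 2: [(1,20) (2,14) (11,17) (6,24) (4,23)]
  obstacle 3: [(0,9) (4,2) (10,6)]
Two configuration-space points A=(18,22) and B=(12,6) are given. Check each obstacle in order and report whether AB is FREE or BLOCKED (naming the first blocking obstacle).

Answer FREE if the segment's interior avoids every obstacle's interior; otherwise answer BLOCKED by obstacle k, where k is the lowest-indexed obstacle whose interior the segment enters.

FREE

Obstacle 1 [(13,8) (23,0) (24,10) (16,10)]:
  edge (13,8)–(23,0): clear
  edge (23,0)–(24,10): clear
  edge (24,10)–(16,10): clear
  edge (16,10)–(13,8): clear
  midpoint (15,14) outside
  → clear
Obstacle 2 [(1,20) (2,14) (11,17) (6,24) (4,23)]:
  edge (1,20)–(2,14): clear
  edge (2,14)–(11,17): clear
  edge (11,17)–(6,24): clear
  edge (6,24)–(4,23): clear
  edge (4,23)–(1,20): clear
  midpoint (15,14) outside
  → clear
Obstacle 3 [(0,9) (4,2) (10,6)]:
  edge (0,9)–(4,2): clear
  edge (4,2)–(10,6): clear
  edge (10,6)–(0,9): clear
  midpoint (15,14) outside
  → clear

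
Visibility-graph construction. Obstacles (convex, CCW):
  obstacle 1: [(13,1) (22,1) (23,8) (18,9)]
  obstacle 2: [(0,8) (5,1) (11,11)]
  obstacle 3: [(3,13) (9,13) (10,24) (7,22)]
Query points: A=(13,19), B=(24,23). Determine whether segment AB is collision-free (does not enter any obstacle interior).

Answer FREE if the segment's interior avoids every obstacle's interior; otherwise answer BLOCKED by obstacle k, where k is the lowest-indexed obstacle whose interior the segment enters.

FREE

Obstacle 1 [(13,1) (22,1) (23,8) (18,9)]:
  edge (13,1)–(22,1): clear
  edge (22,1)–(23,8): clear
  edge (23,8)–(18,9): clear
  edge (18,9)–(13,1): clear
  midpoint (37/2,21) outside
  → clear
Obstacle 2 [(0,8) (5,1) (11,11)]:
  edge (0,8)–(5,1): clear
  edge (5,1)–(11,11): clear
  edge (11,11)–(0,8): clear
  midpoint (37/2,21) outside
  → clear
Obstacle 3 [(3,13) (9,13) (10,24) (7,22)]:
  edge (3,13)–(9,13): clear
  edge (9,13)–(10,24): clear
  edge (10,24)–(7,22): clear
  edge (7,22)–(3,13): clear
  midpoint (37/2,21) outside
  → clear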